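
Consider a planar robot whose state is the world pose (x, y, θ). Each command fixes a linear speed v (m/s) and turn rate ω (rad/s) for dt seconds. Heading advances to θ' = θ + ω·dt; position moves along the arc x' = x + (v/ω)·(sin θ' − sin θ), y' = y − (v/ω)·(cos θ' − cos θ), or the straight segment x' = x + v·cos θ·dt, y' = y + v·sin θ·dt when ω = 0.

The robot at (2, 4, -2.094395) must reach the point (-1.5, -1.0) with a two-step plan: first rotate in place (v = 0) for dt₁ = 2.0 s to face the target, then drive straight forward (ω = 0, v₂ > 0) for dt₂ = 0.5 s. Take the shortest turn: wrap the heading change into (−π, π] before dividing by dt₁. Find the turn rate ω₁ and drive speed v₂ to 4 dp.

heading to target = atan2(-1−4, -1.5−2) = -2.1815
Δθ = wrap(-2.1815 − -2.0944) = -0.0871; ω₁ = Δθ/dt₁ = -0.0436
distance = √((-1.5−2)² + (-1−4)²) = 6.1033; v₂ = distance/dt₂ = 12.2066

ω₁ = -0.0436, v₂ = 12.2066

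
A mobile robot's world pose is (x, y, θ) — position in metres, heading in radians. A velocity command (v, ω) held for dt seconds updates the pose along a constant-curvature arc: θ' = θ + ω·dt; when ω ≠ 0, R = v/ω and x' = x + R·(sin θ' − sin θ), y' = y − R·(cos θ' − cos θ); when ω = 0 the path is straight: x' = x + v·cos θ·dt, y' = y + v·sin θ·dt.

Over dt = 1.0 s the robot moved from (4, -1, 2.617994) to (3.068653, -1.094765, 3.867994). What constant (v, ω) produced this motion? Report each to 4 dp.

v = 1.0000, ω = 1.2500

Δθ = 3.867994 − 2.617994 = 1.250000
ω = Δθ/dt = 1.250000/1.0 = 1.2500
R = Δx/(sin θ' − sin θ) = 0.8000
v = R·ω = 0.8000·1.2500 = 1.0000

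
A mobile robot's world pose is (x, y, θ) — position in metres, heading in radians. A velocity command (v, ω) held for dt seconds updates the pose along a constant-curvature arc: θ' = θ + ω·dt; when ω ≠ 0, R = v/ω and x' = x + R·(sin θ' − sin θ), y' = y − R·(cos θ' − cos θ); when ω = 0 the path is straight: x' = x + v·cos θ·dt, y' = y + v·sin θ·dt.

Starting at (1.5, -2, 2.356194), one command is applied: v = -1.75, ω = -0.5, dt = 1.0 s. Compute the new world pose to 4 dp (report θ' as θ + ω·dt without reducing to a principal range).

θ' = 2.3562 + -0.5·1.0 = 1.8562
R = v/ω = -1.75/-0.5 = 3.5000
x' = 1.5 + 3.5000·(sin 1.8562 − sin 2.3562) = 2.3835
y' = -2 − 3.5000·(cos 1.8562 − cos 2.3562) = -3.4895

(2.3835, -3.4895, 1.8562)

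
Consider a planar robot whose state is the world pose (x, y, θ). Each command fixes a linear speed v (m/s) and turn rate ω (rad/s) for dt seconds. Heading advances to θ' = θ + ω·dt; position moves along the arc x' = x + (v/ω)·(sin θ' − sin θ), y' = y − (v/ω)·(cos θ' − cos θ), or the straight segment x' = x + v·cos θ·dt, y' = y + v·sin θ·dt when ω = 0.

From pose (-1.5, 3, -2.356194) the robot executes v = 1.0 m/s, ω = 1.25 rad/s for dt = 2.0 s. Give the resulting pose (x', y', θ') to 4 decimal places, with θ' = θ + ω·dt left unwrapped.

θ' = -2.3562 + 1.25·2.0 = 0.1438
R = v/ω = 1.0/1.25 = 0.8000
x' = -1.5 + 0.8000·(sin 0.1438 − sin -2.3562) = -0.8197
y' = 3 − 0.8000·(cos 0.1438 − cos -2.3562) = 1.6426

(-0.8197, 1.6426, 0.1438)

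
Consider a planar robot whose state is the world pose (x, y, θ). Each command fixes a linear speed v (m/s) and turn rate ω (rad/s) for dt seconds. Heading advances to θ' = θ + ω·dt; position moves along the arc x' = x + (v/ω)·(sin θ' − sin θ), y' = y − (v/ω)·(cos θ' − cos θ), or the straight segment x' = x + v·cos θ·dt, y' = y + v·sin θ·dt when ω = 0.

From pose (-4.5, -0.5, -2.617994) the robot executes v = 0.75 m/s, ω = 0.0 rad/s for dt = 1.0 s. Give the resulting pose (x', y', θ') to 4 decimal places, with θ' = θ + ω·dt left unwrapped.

θ' = -2.6180 + 0.0·1.0 = -2.6180
ω = 0 → straight: x' = -4.5 + 0.75·cos(-2.6180)·1.0 = -5.1495
y' = -0.5 + 0.75·sin(-2.6180)·1.0 = -0.8750

(-5.1495, -0.8750, -2.6180)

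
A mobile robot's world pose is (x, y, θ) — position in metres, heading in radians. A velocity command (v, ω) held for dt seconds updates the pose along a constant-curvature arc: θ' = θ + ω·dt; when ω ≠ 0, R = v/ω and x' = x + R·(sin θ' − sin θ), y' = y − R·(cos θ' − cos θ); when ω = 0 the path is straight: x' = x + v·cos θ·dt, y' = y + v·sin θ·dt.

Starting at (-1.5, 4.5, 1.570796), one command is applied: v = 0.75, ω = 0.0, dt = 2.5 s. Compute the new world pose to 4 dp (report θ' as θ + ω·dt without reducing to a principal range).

(-1.5000, 6.3750, 1.5708)

θ' = 1.5708 + 0.0·2.5 = 1.5708
ω = 0 → straight: x' = -1.5 + 0.75·cos(1.5708)·2.5 = -1.5000
y' = 4.5 + 0.75·sin(1.5708)·2.5 = 6.3750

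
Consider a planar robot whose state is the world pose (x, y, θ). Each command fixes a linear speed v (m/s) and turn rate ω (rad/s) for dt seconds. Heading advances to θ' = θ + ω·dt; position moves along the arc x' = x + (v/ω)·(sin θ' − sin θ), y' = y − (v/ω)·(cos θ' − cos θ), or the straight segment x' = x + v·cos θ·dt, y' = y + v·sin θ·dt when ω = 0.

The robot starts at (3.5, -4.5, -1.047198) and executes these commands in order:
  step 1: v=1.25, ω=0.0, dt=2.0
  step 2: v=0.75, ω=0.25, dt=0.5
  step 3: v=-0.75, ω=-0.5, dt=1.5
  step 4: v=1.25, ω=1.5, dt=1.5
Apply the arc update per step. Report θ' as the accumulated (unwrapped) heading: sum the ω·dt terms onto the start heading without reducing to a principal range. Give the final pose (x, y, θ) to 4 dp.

step 1: θ'=-1.0472 (straight) → pose (4.7500, -6.6651, -1.0472)
step 2: θ'=-0.9222 (R=3.0000) → pose (4.9573, -6.9773, -0.9222)
step 3: θ'=-1.6722 (R=1.5000) → pose (4.6604, -5.9193, -1.6722)
step 4: θ'=0.5778 (R=0.8333) → pose (5.9446, -6.7017, 0.5778)

(5.9446, -6.7017, 0.5778)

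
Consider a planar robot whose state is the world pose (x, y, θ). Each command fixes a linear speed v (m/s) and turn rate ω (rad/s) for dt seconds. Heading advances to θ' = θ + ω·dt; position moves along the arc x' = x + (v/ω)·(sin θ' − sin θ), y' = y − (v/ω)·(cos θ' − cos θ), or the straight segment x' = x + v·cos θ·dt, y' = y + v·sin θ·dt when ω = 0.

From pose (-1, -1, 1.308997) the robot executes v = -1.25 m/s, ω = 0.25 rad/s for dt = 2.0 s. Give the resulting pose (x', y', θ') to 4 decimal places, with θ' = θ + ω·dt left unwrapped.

(-1.0292, -3.4739, 1.8090)

θ' = 1.3090 + 0.25·2.0 = 1.8090
R = v/ω = -1.25/0.25 = -5.0000
x' = -1 + -5.0000·(sin 1.8090 − sin 1.3090) = -1.0292
y' = -1 − -5.0000·(cos 1.8090 − cos 1.3090) = -3.4739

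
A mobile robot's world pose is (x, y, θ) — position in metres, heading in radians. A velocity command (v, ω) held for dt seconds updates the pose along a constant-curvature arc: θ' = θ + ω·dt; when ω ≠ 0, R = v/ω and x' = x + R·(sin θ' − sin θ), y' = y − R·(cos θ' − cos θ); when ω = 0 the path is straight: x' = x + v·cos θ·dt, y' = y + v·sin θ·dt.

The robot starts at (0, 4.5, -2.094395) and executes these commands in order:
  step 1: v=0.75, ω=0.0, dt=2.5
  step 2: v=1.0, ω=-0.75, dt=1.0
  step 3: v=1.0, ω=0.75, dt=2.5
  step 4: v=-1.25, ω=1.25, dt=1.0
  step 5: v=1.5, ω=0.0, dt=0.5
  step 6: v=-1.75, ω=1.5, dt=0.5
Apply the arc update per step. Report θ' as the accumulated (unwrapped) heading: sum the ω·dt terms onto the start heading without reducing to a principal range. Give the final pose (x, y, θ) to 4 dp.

(-3.4689, 0.3205, 1.0306)

step 1: θ'=-2.0944 (straight) → pose (-0.9375, 2.8762, -2.0944)
step 2: θ'=-2.8444 (R=-1.3333) → pose (-1.7017, 2.2680, -2.8444)
step 3: θ'=-0.9694 (R=1.3333) → pose (-2.4107, 0.2387, -0.9694)
step 4: θ'=0.2806 (R=-1.0000) → pose (-3.5122, 0.6338, 0.2806)
step 5: θ'=0.2806 (straight) → pose (-2.7915, 0.8415, 0.2806)
step 6: θ'=1.0306 (R=-1.1667) → pose (-3.4689, 0.3205, 1.0306)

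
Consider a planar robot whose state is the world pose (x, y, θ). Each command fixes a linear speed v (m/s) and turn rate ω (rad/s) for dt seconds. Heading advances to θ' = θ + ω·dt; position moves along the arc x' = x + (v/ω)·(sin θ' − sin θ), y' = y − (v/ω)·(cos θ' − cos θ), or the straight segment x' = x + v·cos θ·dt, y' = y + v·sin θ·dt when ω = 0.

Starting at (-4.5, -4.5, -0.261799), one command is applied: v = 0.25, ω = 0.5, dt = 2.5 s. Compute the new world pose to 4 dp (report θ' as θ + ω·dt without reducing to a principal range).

(-3.9531, -4.2921, 0.9882)

θ' = -0.2618 + 0.5·2.5 = 0.9882
R = v/ω = 0.25/0.5 = 0.5000
x' = -4.5 + 0.5000·(sin 0.9882 − sin -0.2618) = -3.9531
y' = -4.5 − 0.5000·(cos 0.9882 − cos -0.2618) = -4.2921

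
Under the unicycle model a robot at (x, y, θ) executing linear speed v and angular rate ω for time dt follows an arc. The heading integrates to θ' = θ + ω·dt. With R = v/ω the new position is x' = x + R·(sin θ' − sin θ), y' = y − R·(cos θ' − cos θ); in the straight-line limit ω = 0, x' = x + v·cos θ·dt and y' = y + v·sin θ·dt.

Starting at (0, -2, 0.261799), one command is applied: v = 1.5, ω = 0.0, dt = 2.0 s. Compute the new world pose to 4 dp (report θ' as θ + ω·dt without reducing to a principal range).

θ' = 0.2618 + 0.0·2.0 = 0.2618
ω = 0 → straight: x' = 0 + 1.5·cos(0.2618)·2.0 = 2.8978
y' = -2 + 1.5·sin(0.2618)·2.0 = -1.2235

(2.8978, -1.2235, 0.2618)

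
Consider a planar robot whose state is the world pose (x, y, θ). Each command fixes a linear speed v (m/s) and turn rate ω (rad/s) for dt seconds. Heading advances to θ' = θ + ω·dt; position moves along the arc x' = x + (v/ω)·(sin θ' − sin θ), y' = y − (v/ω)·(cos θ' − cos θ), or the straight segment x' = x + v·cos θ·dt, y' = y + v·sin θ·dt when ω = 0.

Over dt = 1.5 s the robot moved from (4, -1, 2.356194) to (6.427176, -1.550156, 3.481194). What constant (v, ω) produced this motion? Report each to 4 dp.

Δθ = 3.481194 − 2.356194 = 1.125000
ω = Δθ/dt = 1.125000/1.5 = 0.7500
R = Δx/(sin θ' − sin θ) = -2.3333
v = R·ω = -2.3333·0.7500 = -1.7500

v = -1.7500, ω = 0.7500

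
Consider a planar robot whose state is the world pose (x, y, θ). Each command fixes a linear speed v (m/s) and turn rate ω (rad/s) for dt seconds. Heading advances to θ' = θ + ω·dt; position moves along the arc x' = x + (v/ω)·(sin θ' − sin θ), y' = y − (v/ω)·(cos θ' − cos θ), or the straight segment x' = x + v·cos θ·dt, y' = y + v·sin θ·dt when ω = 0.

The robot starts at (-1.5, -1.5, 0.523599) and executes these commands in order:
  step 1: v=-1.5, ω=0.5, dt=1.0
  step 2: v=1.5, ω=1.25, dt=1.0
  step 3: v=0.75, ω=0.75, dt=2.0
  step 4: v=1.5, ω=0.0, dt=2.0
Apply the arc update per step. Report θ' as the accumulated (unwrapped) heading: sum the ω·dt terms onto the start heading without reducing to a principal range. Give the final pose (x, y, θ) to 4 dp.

step 1: θ'=1.0236 (R=-3.0000) → pose (-2.5620, -2.5372, 1.0236)
step 2: θ'=2.2736 (R=1.2000) → pose (-2.6711, -1.1372, 2.2736)
step 3: θ'=3.7736 (R=1.0000) → pose (-4.0249, -0.9767, 3.7736)
step 4: θ'=3.7736 (straight) → pose (-6.4454, -2.7490, 3.7736)

(-6.4454, -2.7490, 3.7736)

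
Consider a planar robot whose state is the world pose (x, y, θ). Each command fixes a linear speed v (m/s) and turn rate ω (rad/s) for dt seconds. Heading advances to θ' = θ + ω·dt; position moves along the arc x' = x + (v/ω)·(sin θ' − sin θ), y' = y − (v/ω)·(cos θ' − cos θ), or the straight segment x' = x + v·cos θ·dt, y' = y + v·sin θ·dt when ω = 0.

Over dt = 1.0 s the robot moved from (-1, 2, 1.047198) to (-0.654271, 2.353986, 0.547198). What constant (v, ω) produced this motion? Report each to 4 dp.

v = 0.5000, ω = -0.5000

Δθ = 0.547198 − 1.047198 = -0.500000
ω = Δθ/dt = -0.500000/1.0 = -0.5000
R = −Δy/(cos θ' − cos θ) = -1.0000
v = R·ω = -1.0000·-0.5000 = 0.5000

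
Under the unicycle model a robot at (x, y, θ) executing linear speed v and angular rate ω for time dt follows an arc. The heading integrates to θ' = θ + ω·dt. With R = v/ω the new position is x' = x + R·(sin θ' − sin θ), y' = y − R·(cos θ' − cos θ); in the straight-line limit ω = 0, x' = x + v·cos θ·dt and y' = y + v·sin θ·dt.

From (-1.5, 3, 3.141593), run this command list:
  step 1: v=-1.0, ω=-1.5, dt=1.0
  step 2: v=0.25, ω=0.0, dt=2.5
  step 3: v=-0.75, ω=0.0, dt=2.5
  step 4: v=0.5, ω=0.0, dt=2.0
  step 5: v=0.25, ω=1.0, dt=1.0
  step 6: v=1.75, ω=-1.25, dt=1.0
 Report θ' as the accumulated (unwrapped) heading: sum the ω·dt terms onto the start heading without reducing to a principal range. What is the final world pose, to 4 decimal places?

(-1.6532, 3.8110, 1.3916)

step 1: θ'=1.6416 (R=0.6667) → pose (-0.8350, 2.3805, 1.6416)
step 2: θ'=1.6416 (straight) → pose (-0.8792, 3.0039, 1.6416)
step 3: θ'=1.6416 (straight) → pose (-0.7466, 1.1336, 1.6416)
step 4: θ'=1.6416 (straight) → pose (-0.8173, 2.1311, 1.6416)
step 5: θ'=2.6416 (R=0.2500) → pose (-0.9468, 2.3328, 2.6416)
step 6: θ'=1.3916 (R=-1.4000) → pose (-1.6532, 3.8110, 1.3916)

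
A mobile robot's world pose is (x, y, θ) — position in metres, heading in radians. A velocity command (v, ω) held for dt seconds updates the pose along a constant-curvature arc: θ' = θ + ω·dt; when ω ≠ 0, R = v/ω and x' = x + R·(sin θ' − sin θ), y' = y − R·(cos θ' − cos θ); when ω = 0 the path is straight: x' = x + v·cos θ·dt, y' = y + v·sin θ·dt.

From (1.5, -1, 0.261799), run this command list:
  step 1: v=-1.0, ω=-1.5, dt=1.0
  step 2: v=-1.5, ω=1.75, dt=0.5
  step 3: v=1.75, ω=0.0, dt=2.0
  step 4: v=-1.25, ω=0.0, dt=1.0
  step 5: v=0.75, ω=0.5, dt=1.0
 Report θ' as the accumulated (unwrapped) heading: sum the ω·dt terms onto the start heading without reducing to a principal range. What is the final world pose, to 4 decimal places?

step 1: θ'=-1.2382 (R=0.6667) → pose (0.6973, -0.5737, -1.2382)
step 2: θ'=-0.3632 (R=-0.8571) → pose (0.1917, -0.0523, -0.3632)
step 3: θ'=-0.3632 (straight) → pose (3.4633, -1.2958, -0.3632)
step 4: θ'=-0.3632 (straight) → pose (2.2949, -0.8517, -0.3632)
step 5: θ'=0.1368 (R=1.5000) → pose (3.0323, -0.9355, 0.1368)

(3.0323, -0.9355, 0.1368)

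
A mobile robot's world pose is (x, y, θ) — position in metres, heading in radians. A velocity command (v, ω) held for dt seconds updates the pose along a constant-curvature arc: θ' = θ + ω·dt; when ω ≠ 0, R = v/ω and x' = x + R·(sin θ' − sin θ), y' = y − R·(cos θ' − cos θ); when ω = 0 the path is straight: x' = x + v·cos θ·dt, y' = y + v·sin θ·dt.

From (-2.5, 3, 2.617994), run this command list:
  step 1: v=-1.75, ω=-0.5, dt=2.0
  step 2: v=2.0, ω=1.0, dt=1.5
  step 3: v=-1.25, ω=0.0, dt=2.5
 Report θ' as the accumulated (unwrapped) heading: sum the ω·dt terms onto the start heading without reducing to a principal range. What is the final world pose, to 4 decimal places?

(0.4197, 1.9654, 3.1180)

step 1: θ'=1.6180 (R=3.5000) → pose (-0.7539, 0.1340, 1.6180)
step 2: θ'=3.1180 (R=2.0000) → pose (-2.7045, 2.0391, 3.1180)
step 3: θ'=3.1180 (straight) → pose (0.4197, 1.9654, 3.1180)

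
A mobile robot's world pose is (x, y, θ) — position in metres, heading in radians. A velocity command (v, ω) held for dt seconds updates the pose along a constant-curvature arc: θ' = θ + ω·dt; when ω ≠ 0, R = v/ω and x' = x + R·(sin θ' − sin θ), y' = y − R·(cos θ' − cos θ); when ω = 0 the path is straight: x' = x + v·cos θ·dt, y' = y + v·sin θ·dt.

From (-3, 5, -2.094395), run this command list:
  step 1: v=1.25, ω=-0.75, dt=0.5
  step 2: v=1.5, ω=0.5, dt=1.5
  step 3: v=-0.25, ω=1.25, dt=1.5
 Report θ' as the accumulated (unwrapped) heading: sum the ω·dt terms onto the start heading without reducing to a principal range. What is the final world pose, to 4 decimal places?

step 1: θ'=-2.4694 (R=-1.6667) → pose (-3.4055, 4.5292, -2.4694)
step 2: θ'=-1.7194 (R=3.0000) → pose (-4.5043, 2.6260, -1.7194)
step 3: θ'=0.1556 (R=-0.2000) → pose (-4.7331, 2.8532, 0.1556)

(-4.7331, 2.8532, 0.1556)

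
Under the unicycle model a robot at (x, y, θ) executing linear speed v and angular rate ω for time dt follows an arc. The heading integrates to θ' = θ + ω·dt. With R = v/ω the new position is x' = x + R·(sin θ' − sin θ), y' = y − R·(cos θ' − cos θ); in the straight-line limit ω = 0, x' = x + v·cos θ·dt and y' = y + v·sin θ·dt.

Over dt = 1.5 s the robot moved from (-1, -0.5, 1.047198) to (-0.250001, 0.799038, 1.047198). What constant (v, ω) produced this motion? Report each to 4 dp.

Δθ = 1.047198 − 1.047198 = 0.000000
ω = Δθ/dt = 0.000000/1.5 = 0.0000
ω = 0 → v = (Δx·cos θ + Δy·sin θ)/dt = 1.0000

v = 1.0000, ω = 0.0000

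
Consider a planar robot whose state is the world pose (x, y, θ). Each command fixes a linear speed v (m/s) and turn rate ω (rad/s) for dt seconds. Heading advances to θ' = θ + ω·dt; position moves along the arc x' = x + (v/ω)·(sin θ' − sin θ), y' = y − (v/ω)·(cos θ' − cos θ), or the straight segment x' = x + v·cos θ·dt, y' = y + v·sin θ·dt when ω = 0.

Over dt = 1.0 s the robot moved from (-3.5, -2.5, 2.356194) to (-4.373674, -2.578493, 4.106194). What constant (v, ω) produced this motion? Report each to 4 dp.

v = 1.0000, ω = 1.7500

Δθ = 4.106194 − 2.356194 = 1.750000
ω = Δθ/dt = 1.750000/1.0 = 1.7500
R = Δx/(sin θ' − sin θ) = 0.5714
v = R·ω = 0.5714·1.7500 = 1.0000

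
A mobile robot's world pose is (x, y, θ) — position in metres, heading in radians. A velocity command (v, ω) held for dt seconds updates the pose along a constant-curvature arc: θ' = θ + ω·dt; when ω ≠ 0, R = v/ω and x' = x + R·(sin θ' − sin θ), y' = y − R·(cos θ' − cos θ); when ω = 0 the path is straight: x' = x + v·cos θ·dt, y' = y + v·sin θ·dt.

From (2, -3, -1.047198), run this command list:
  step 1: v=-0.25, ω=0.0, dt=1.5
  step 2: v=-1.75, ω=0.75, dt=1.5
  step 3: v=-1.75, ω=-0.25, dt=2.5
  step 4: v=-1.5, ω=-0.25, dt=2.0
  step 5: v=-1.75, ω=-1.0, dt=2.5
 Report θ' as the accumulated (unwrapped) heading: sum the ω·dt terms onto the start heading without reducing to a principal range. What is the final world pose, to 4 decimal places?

(-4.4440, 4.0922, -3.5472)

step 1: θ'=-1.0472 (straight) → pose (1.8125, -2.6752, -1.0472)
step 2: θ'=0.0778 (R=-2.3333) → pose (-0.3896, -1.5156, 0.0778)
step 3: θ'=-0.5472 (R=7.0000) → pose (-4.5757, -0.5147, -0.5472)
step 4: θ'=-1.0472 (R=6.0000) → pose (-6.6501, 1.6092, -1.0472)
step 5: θ'=-3.5472 (R=1.7500) → pose (-4.4440, 4.0922, -3.5472)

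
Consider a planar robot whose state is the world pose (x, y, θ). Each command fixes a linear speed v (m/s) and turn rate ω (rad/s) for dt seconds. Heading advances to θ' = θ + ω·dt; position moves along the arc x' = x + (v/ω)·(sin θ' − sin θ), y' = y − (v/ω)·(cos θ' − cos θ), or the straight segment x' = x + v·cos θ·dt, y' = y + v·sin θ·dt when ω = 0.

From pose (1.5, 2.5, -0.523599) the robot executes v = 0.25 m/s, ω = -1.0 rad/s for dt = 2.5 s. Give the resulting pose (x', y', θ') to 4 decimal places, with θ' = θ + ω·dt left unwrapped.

θ' = -0.5236 + -1.0·2.5 = -3.0236
R = v/ω = 0.25/-1.0 = -0.2500
x' = 1.5 + -0.2500·(sin -3.0236 − sin -0.5236) = 1.4044
y' = 2.5 − -0.2500·(cos -3.0236 − cos -0.5236) = 2.0352

(1.4044, 2.0352, -3.0236)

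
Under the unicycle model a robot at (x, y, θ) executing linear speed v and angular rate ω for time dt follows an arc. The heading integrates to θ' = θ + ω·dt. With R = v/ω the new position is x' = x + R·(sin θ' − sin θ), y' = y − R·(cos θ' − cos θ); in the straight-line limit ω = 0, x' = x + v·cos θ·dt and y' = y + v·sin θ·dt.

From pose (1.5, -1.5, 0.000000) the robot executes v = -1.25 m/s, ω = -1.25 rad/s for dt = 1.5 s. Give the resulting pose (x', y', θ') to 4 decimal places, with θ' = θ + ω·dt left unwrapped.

(0.5459, -0.2005, -1.8750)

θ' = 0.0000 + -1.25·1.5 = -1.8750
R = v/ω = -1.25/-1.25 = 1.0000
x' = 1.5 + 1.0000·(sin -1.8750 − sin 0.0000) = 0.5459
y' = -1.5 − 1.0000·(cos -1.8750 − cos 0.0000) = -0.2005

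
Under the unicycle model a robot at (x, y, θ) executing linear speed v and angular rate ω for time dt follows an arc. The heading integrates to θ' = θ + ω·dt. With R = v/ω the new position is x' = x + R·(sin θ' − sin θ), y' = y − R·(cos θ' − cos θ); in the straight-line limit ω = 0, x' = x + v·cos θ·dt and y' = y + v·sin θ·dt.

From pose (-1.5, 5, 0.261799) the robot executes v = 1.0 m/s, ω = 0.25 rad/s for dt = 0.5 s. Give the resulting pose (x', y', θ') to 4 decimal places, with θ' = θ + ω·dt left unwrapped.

(-1.0264, 5.1592, 0.3868)

θ' = 0.2618 + 0.25·0.5 = 0.3868
R = v/ω = 1.0/0.25 = 4.0000
x' = -1.5 + 4.0000·(sin 0.3868 − sin 0.2618) = -1.0264
y' = 5 − 4.0000·(cos 0.3868 − cos 0.2618) = 5.1592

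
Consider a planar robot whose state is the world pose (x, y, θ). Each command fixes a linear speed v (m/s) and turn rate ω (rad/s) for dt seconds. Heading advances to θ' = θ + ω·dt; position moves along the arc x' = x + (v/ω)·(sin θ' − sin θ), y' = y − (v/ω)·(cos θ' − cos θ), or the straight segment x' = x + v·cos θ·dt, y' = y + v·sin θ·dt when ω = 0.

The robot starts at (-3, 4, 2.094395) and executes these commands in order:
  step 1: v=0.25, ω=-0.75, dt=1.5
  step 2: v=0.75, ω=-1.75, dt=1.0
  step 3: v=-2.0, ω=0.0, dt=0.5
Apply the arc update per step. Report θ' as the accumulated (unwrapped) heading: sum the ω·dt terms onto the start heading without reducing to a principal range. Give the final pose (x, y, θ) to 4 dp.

step 1: θ'=0.9694 (R=-0.3333) → pose (-2.9862, 4.3553, 0.9694)
step 2: θ'=-0.7806 (R=-0.4286) → pose (-2.3312, 4.4173, -0.7806)
step 3: θ'=-0.7806 (straight) → pose (-3.0417, 5.1210, -0.7806)

(-3.0417, 5.1210, -0.7806)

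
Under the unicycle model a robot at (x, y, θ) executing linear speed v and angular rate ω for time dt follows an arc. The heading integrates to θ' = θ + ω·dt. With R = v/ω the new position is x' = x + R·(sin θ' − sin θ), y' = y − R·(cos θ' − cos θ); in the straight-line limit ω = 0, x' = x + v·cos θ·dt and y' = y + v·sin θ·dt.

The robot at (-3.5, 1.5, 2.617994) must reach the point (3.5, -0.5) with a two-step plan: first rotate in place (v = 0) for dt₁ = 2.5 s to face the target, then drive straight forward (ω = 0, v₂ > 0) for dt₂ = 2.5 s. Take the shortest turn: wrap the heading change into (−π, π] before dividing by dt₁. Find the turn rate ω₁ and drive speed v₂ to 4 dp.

heading to target = atan2(-0.5−1.5, 3.5−-3.5) = -0.2783
Δθ = wrap(-0.2783 − 2.6180) = -2.8963; ω₁ = Δθ/dt₁ = -1.1585
distance = √((3.5−-3.5)² + (-0.5−1.5)²) = 7.2801; v₂ = distance/dt₂ = 2.9120

ω₁ = -1.1585, v₂ = 2.9120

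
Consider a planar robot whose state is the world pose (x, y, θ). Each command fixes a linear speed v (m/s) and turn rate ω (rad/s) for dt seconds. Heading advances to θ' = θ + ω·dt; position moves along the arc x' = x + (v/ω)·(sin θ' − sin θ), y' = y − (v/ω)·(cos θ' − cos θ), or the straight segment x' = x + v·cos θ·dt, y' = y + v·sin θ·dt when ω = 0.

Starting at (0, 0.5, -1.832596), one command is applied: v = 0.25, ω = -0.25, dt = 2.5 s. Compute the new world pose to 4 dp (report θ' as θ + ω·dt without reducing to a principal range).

(-0.3340, -0.0162, -2.4576)

θ' = -1.8326 + -0.25·2.5 = -2.4576
R = v/ω = 0.25/-0.25 = -1.0000
x' = 0 + -1.0000·(sin -2.4576 − sin -1.8326) = -0.3340
y' = 0.5 − -1.0000·(cos -2.4576 − cos -1.8326) = -0.0162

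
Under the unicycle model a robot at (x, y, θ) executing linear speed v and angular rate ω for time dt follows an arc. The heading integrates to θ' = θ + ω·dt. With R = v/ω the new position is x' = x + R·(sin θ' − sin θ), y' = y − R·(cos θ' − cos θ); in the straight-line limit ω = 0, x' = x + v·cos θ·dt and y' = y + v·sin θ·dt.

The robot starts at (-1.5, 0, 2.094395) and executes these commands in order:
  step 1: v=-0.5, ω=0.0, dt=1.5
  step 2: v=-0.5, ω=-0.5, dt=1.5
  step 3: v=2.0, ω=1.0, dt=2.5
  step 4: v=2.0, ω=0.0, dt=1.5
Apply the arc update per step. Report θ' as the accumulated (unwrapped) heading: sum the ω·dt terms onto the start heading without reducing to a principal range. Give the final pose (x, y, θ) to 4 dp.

step 1: θ'=2.0944 (straight) → pose (-1.1250, -0.6495, 2.0944)
step 2: θ'=1.3444 (R=1.0000) → pose (-1.0165, -1.3740, 1.3444)
step 3: θ'=3.8444 (R=2.0000) → pose (-4.2582, 0.6010, 3.8444)
step 4: θ'=3.8444 (straight) → pose (-6.5473, -1.3381, 3.8444)

(-6.5473, -1.3381, 3.8444)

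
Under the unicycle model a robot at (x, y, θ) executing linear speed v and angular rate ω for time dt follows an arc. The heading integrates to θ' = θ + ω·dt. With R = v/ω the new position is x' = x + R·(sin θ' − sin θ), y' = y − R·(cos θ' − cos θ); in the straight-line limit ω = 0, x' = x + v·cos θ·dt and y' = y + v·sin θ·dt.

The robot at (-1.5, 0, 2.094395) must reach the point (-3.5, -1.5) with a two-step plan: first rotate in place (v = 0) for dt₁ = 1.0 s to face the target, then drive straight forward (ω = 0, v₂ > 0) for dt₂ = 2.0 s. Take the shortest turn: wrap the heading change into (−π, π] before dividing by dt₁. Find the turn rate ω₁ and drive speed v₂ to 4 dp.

ω₁ = 1.6907, v₂ = 1.2500

heading to target = atan2(-1.5−0, -3.5−-1.5) = -2.4981
Δθ = wrap(-2.4981 − 2.0944) = 1.6907; ω₁ = Δθ/dt₁ = 1.6907
distance = √((-3.5−-1.5)² + (-1.5−0)²) = 2.5000; v₂ = distance/dt₂ = 1.2500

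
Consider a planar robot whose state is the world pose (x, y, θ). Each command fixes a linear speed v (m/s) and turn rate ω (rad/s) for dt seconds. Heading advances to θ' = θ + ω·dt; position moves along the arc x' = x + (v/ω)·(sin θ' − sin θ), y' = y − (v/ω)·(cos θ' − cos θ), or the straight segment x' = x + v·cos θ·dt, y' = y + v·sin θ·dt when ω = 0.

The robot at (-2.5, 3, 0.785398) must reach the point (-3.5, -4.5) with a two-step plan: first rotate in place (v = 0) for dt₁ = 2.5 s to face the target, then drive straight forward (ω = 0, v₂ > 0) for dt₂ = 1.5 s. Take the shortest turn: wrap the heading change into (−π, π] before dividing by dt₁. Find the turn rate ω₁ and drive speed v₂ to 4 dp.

heading to target = atan2(-4.5−3, -3.5−-2.5) = -1.7033
Δθ = wrap(-1.7033 − 0.7854) = -2.4887; ω₁ = Δθ/dt₁ = -0.9955
distance = √((-3.5−-2.5)² + (-4.5−3)²) = 7.5664; v₂ = distance/dt₂ = 5.0442

ω₁ = -0.9955, v₂ = 5.0442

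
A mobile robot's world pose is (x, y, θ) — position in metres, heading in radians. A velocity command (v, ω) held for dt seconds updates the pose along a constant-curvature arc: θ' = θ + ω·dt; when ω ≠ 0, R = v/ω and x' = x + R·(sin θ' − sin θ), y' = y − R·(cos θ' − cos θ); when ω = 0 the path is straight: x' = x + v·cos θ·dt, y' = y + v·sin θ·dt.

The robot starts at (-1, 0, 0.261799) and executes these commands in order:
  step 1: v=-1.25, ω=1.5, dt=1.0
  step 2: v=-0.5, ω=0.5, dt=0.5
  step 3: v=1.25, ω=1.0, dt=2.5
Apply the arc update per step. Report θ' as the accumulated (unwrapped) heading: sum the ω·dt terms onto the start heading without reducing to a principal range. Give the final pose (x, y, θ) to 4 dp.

step 1: θ'=1.7618 (R=-0.8333) → pose (-1.6025, -0.9631, 1.7618)
step 2: θ'=2.0118 (R=-1.0000) → pose (-1.5250, -1.2001, 2.0118)
step 3: θ'=4.5118 (R=1.2500) → pose (-3.8803, -1.4846, 4.5118)

(-3.8803, -1.4846, 4.5118)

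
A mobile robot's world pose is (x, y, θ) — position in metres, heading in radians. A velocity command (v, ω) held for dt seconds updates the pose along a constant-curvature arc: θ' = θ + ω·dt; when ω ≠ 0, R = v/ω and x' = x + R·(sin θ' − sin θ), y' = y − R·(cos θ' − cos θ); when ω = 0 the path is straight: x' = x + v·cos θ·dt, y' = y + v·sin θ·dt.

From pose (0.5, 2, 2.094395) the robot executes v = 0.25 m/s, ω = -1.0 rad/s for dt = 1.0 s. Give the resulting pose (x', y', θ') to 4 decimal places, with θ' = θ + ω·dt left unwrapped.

θ' = 2.0944 + -1.0·1.0 = 1.0944
R = v/ω = 0.25/-1.0 = -0.2500
x' = 0.5 + -0.2500·(sin 1.0944 − sin 2.0944) = 0.4943
y' = 2 − -0.2500·(cos 1.0944 − cos 2.0944) = 2.2396

(0.4943, 2.2396, 1.0944)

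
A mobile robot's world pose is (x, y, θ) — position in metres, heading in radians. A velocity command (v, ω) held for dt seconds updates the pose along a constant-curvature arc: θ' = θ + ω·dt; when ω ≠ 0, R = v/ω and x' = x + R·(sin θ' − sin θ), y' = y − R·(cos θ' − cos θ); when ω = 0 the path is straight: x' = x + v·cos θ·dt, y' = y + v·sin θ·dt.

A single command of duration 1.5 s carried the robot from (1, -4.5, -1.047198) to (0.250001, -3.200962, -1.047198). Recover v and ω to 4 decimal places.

Δθ = -1.047198 − -1.047198 = 0.000000
ω = Δθ/dt = 0.000000/1.5 = 0.0000
ω = 0 → v = (Δx·cos θ + Δy·sin θ)/dt = -1.0000

v = -1.0000, ω = 0.0000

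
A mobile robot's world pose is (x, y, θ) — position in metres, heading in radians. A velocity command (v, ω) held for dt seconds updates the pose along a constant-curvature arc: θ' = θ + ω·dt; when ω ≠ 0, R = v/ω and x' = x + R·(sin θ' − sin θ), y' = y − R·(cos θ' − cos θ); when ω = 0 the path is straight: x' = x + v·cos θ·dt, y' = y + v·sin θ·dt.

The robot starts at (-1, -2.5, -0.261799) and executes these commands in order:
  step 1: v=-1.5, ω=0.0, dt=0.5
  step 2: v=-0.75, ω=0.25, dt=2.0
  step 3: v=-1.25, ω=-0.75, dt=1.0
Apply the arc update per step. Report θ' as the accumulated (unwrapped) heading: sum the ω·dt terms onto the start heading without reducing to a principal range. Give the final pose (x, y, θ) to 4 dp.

(-4.4183, -2.1219, -0.5118)

step 1: θ'=-0.2618 (straight) → pose (-1.7244, -2.3059, -0.2618)
step 2: θ'=0.2382 (R=-3.0000) → pose (-3.2088, -2.2884, 0.2382)
step 3: θ'=-0.5118 (R=1.6667) → pose (-4.4183, -2.1219, -0.5118)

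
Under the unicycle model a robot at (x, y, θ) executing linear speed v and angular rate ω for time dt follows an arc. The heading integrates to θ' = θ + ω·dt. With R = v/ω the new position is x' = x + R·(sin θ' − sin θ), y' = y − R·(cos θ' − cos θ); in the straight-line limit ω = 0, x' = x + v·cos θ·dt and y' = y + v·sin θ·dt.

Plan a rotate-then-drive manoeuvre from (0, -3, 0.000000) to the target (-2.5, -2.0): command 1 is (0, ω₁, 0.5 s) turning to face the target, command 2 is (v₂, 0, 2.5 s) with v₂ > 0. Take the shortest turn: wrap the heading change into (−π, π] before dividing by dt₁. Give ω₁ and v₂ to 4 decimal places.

ω₁ = 5.5222, v₂ = 1.0770

heading to target = atan2(-2−-3, -2.5−0) = 2.7611
Δθ = wrap(2.7611 − 0.0000) = 2.7611; ω₁ = Δθ/dt₁ = 5.5222
distance = √((-2.5−0)² + (-2−-3)²) = 2.6926; v₂ = distance/dt₂ = 1.0770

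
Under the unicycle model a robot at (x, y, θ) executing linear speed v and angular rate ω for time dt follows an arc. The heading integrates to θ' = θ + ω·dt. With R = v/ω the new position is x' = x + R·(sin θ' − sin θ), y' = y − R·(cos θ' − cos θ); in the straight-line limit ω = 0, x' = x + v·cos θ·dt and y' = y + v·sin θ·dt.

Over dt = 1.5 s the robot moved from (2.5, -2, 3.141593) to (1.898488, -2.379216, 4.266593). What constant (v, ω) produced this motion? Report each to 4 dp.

Δθ = 4.266593 − 3.141593 = 1.125000
ω = Δθ/dt = 1.125000/1.5 = 0.7500
R = Δx/(sin θ' − sin θ) = 0.6667
v = R·ω = 0.6667·0.7500 = 0.5000

v = 0.5000, ω = 0.7500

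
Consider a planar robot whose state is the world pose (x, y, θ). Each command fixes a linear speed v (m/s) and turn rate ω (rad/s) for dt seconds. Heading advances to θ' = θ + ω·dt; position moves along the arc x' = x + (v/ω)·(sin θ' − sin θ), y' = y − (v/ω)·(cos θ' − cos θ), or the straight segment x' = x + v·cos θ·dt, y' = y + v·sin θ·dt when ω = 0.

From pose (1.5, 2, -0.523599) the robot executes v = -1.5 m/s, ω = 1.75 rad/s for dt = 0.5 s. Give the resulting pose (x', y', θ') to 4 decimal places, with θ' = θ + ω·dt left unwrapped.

(0.7764, 2.0625, 0.3514)

θ' = -0.5236 + 1.75·0.5 = 0.3514
R = v/ω = -1.5/1.75 = -0.8571
x' = 1.5 + -0.8571·(sin 0.3514 − sin -0.5236) = 0.7764
y' = 2 − -0.8571·(cos 0.3514 − cos -0.5236) = 2.0625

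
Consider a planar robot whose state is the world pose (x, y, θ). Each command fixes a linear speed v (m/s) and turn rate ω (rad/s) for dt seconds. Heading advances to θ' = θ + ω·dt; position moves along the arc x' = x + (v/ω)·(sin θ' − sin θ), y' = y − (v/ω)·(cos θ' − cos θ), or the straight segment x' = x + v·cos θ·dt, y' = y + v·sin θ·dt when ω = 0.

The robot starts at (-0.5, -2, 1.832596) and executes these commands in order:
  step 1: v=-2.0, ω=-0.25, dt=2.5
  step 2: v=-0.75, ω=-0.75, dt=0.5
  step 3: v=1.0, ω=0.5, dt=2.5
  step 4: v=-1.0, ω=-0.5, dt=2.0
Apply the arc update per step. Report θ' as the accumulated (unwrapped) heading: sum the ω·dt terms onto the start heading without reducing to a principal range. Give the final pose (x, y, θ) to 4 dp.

step 1: θ'=1.2076 (R=8.0000) → pose (-0.7493, -6.9127, 1.2076)
step 2: θ'=0.8326 (R=1.0000) → pose (-0.9444, -7.2304, 0.8326)
step 3: θ'=2.0826 (R=2.0000) → pose (-0.6800, -4.9050, 2.0826)
step 4: θ'=1.0826 (R=2.0000) → pose (-0.6574, -6.8225, 1.0826)

(-0.6574, -6.8225, 1.0826)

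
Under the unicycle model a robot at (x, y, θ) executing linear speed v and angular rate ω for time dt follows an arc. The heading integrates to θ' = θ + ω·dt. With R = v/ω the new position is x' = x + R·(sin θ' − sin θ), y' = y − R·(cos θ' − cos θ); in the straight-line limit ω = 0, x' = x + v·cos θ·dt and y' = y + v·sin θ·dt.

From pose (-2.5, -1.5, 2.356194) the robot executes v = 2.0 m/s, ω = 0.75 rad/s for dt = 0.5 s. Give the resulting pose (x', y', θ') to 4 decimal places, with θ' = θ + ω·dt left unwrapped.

θ' = 2.3562 + 0.75·0.5 = 2.7312
R = v/ω = 2.0/0.75 = 2.6667
x' = -2.5 + 2.6667·(sin 2.7312 − sin 2.3562) = -3.3217
y' = -1.5 − 2.6667·(cos 2.7312 − cos 2.3562) = -0.9404

(-3.3217, -0.9404, 2.7312)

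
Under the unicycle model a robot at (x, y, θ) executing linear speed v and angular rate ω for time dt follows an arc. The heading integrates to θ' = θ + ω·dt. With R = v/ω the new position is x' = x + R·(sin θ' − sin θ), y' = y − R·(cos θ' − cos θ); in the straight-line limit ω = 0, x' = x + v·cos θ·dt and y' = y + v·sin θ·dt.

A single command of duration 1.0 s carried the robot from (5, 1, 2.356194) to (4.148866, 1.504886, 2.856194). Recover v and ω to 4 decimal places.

v = 1.0000, ω = 0.5000

Δθ = 2.856194 − 2.356194 = 0.500000
ω = Δθ/dt = 0.500000/1.0 = 0.5000
R = Δx/(sin θ' − sin θ) = 2.0000
v = R·ω = 2.0000·0.5000 = 1.0000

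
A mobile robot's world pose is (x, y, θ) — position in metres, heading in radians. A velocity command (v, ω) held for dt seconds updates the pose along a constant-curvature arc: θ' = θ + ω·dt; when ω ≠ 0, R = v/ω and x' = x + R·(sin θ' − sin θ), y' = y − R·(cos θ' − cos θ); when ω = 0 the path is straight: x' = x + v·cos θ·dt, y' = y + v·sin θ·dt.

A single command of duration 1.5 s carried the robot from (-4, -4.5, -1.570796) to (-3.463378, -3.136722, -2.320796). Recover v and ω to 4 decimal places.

v = -1.0000, ω = -0.5000

Δθ = -2.320796 − -1.570796 = -0.750000
ω = Δθ/dt = -0.750000/1.5 = -0.5000
R = −Δy/(cos θ' − cos θ) = 2.0000
v = R·ω = 2.0000·-0.5000 = -1.0000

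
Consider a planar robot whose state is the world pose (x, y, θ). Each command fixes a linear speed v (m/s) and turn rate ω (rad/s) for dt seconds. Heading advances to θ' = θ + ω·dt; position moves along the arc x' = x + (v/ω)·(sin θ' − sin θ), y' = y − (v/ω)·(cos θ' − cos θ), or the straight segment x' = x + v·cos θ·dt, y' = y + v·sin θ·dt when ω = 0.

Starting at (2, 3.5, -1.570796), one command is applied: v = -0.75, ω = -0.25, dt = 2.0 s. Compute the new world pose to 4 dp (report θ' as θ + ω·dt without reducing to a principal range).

θ' = -1.5708 + -0.25·2.0 = -2.0708
R = v/ω = -0.75/-0.25 = 3.0000
x' = 2 + 3.0000·(sin -2.0708 − sin -1.5708) = 2.3673
y' = 3.5 − 3.0000·(cos -2.0708 − cos -1.5708) = 4.9383

(2.3673, 4.9383, -2.0708)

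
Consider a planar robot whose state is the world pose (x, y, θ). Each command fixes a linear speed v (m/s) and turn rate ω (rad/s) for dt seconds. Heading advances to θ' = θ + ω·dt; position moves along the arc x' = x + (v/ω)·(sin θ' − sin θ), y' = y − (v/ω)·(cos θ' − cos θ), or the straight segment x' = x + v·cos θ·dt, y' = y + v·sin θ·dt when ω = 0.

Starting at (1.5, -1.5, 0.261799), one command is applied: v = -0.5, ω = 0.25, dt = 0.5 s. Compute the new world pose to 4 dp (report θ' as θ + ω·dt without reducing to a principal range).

(1.2632, -1.5796, 0.3868)

θ' = 0.2618 + 0.25·0.5 = 0.3868
R = v/ω = -0.5/0.25 = -2.0000
x' = 1.5 + -2.0000·(sin 0.3868 − sin 0.2618) = 1.2632
y' = -1.5 − -2.0000·(cos 0.3868 − cos 0.2618) = -1.5796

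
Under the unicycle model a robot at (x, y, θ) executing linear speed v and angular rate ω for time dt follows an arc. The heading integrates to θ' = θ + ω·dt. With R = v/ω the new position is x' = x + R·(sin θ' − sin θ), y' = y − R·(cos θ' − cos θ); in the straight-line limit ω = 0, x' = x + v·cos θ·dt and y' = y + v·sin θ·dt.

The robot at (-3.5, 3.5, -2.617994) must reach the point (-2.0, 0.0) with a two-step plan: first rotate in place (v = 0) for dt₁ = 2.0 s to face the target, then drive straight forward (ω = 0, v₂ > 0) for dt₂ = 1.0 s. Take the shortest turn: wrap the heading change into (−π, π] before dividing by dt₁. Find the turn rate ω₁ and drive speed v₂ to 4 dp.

heading to target = atan2(0−3.5, -2−-3.5) = -1.1659
Δθ = wrap(-1.1659 − -2.6180) = 1.4521; ω₁ = Δθ/dt₁ = 0.7260
distance = √((-2−-3.5)² + (0−3.5)²) = 3.8079; v₂ = distance/dt₂ = 3.8079

ω₁ = 0.7260, v₂ = 3.8079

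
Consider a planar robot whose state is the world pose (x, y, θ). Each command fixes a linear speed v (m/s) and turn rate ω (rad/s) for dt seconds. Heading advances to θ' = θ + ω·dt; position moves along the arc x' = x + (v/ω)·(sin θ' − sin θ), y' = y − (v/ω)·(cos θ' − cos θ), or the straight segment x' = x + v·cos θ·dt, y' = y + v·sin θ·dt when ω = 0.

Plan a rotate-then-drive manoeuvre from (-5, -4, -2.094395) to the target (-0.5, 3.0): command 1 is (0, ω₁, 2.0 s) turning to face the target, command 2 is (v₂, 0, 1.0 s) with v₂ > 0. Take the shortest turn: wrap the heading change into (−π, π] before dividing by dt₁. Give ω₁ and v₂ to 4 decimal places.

ω₁ = 1.5469, v₂ = 8.3217

heading to target = atan2(3−-4, -0.5−-5) = 0.9995
Δθ = wrap(0.9995 − -2.0944) = 3.0939; ω₁ = Δθ/dt₁ = 1.5469
distance = √((-0.5−-5)² + (3−-4)²) = 8.3217; v₂ = distance/dt₂ = 8.3217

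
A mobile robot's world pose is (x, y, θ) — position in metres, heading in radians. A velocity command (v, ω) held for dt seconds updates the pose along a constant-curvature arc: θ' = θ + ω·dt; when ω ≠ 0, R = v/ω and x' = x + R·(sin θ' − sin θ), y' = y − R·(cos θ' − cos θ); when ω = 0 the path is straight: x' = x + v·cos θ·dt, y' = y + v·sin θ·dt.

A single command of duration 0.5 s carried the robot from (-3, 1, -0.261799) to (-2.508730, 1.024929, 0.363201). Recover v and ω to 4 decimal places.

Δθ = 0.363201 − -0.261799 = 0.625000
ω = Δθ/dt = 0.625000/0.5 = 1.2500
R = Δx/(sin θ' − sin θ) = 0.8000
v = R·ω = 0.8000·1.2500 = 1.0000

v = 1.0000, ω = 1.2500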